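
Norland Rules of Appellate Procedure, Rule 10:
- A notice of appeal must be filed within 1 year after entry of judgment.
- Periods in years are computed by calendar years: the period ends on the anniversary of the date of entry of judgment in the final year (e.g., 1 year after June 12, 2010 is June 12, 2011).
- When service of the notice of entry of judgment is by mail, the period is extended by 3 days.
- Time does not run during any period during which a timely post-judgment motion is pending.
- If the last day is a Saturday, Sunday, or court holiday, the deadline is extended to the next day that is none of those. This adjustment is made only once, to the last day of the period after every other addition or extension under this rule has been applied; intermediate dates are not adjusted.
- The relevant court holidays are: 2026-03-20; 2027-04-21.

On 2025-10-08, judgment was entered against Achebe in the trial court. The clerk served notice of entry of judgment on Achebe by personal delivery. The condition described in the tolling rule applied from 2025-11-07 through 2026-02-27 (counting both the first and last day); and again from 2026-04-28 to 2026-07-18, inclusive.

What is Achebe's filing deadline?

April 22, 2027

1 year after 2025-10-08 is October 8, 2026.
Service was not by mail, so no mail extension applies.
From November 7, 2025 through February 27, 2026 inclusive is 113 days; tolling adds 113 days: October 8, 2026 + 113 days = January 29, 2027.
From April 28, 2026 through July 18, 2026 inclusive is 82 days; tolling adds 82 days: January 29, 2027 + 82 days = April 21, 2027.
April 21, 2027 is a listed holiday. The next qualifying day is April 22, 2027.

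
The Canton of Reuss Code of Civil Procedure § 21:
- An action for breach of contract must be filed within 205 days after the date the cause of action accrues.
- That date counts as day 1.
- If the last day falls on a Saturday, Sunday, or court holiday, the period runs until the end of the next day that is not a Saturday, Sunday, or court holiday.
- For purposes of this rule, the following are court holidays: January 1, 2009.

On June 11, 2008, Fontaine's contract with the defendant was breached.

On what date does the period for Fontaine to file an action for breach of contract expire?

January 2, 2009

Counting June 11, 2008 as day 1, day 205 is January 1, 2009.
January 1, 2009 is a listed holiday. The next qualifying day is January 2, 2009.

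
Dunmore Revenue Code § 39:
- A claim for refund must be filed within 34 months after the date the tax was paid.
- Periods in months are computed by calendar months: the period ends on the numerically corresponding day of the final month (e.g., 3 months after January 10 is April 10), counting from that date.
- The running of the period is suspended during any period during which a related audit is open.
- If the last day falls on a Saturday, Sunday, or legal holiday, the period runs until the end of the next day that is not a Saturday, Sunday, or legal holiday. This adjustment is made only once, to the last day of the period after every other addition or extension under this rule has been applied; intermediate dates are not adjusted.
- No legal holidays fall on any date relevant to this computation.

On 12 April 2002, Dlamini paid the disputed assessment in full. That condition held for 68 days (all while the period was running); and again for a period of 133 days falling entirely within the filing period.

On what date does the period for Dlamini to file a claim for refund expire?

34 months after 12 April 2002 is February 12, 2005.
Tolling adds 68 days: February 12, 2005 + 68 days = April 21, 2005.
Tolling adds 133 days: April 21, 2005 + 133 days = September 1, 2005.
September 1, 2005 is a Thursday and not a legal holiday, so no extension applies.

September 1, 2005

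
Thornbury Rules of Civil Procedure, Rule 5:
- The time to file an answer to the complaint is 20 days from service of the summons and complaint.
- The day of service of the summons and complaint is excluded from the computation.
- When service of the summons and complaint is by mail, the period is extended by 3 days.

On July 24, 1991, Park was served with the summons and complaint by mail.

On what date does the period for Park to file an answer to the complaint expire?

20 days after July 24, 1991 is August 13, 1991.
Service was by mail, adding 3 days: August 13, 1991 + 3 days = August 16, 1991.

August 16, 1991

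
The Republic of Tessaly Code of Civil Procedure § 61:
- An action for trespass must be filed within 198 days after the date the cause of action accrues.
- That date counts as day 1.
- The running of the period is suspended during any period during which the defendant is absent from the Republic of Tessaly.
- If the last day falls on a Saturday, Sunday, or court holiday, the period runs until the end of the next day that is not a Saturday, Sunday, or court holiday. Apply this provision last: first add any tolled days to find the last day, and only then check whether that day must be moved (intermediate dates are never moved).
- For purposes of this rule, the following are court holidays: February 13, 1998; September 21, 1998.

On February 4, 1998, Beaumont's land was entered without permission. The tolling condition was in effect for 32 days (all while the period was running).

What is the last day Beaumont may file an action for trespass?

Counting February 4, 1998 as day 1, day 198 is August 20, 1998.
Tolling adds 32 days: August 20, 1998 + 32 days = September 21, 1998.
September 21, 1998 is a listed holiday. The next qualifying day is September 22, 1998.

September 22, 1998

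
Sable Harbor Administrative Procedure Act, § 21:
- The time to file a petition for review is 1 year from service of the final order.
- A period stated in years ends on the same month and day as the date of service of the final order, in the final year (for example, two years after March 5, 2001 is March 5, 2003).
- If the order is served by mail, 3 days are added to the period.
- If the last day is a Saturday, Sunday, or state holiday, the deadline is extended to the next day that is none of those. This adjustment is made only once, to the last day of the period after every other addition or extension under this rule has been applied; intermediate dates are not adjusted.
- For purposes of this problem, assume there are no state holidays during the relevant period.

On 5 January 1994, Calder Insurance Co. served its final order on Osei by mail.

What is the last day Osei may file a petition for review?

1 year after 5 January 1994 is January 5, 1995.
Service was by mail, adding 3 days: January 5, 1995 + 3 days = January 8, 1995.
January 8, 1995 is Sunday. The next qualifying day is January 9, 1995.

January 9, 1995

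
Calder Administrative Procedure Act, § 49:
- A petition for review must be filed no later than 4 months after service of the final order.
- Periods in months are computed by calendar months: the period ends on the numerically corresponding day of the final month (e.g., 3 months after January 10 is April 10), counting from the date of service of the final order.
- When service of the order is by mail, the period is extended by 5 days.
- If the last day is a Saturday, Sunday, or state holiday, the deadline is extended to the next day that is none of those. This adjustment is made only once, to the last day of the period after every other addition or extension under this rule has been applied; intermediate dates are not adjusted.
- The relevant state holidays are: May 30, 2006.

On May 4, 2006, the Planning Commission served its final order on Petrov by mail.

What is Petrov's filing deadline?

September 11, 2006

4 months after May 4, 2006 is September 4, 2006.
Service was by mail, adding 5 days: September 4, 2006 + 5 days = September 9, 2006.
September 9, 2006 is Saturday; September 10, 2006 is Sunday. The next qualifying day is September 11, 2006.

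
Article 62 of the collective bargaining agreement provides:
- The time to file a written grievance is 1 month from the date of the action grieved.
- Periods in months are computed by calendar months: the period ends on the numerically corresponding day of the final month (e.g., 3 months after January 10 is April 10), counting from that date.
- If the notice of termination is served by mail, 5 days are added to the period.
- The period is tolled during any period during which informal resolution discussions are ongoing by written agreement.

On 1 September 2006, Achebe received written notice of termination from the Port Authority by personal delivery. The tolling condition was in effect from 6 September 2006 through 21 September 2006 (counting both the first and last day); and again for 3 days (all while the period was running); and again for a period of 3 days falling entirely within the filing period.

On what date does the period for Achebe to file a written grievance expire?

October 23, 2006

1 month after 1 September 2006 is October 1, 2006.
Service was not by mail, so no mail extension applies.
From September 6, 2006 through September 21, 2006 inclusive is 16 days; tolling adds 16 days: October 1, 2006 + 16 days = October 17, 2006.
Tolling adds 3 days: October 17, 2006 + 3 days = October 20, 2006.
Tolling adds 3 days: October 20, 2006 + 3 days = October 23, 2006.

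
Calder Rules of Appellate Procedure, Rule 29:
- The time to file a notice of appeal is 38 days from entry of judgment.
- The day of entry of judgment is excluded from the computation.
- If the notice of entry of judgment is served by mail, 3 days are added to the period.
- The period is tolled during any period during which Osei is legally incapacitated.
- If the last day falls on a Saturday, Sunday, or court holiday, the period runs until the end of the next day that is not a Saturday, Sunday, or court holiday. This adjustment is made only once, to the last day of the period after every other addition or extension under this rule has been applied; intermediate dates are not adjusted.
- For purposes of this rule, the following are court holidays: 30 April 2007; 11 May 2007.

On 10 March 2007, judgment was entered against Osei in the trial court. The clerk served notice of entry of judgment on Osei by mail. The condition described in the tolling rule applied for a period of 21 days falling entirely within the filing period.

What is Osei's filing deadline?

38 days after 10 March 2007 is April 17, 2007.
Service was by mail, adding 3 days: April 17, 2007 + 3 days = April 20, 2007.
Tolling adds 21 days: April 20, 2007 + 21 days = May 11, 2007.
May 11, 2007 is a listed holiday; May 12, 2007 is Saturday; May 13, 2007 is Sunday. The next qualifying day is May 14, 2007.

May 14, 2007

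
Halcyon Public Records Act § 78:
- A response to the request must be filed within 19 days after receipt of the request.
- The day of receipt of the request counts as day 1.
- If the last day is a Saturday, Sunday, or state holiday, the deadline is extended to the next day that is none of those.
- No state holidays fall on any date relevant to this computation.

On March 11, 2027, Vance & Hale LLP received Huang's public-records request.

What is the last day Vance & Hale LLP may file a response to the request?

March 29, 2027

Counting March 11, 2027 as day 1, day 19 is March 29, 2027.
March 29, 2027 is a Monday and not a state holiday, so no extension applies.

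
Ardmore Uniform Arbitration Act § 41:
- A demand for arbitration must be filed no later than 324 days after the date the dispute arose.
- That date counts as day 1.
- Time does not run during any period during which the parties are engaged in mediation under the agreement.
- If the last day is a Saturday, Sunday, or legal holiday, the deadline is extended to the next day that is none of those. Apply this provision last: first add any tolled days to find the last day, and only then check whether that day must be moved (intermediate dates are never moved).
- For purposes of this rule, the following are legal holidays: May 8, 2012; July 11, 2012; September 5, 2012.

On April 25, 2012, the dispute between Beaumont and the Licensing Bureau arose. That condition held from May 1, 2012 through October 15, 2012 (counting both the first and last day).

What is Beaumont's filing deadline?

Counting April 25, 2012 as day 1, day 324 is March 14, 2013.
From May 1, 2012 through October 15, 2012 inclusive is 168 days; tolling adds 168 days: March 14, 2013 + 168 days = August 29, 2013.
August 29, 2013 is a Thursday and not a legal holiday, so no extension applies.

August 29, 2013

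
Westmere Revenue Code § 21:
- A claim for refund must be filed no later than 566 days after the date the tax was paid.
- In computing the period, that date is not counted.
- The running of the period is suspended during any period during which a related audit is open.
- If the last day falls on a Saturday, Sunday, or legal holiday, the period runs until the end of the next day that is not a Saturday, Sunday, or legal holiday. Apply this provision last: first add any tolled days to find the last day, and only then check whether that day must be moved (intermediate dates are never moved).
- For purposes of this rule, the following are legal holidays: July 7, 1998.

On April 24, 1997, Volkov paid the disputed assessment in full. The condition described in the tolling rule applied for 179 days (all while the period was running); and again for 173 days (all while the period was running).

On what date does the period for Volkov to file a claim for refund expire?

October 29, 1999

566 days after April 24, 1997 is November 11, 1998.
Tolling adds 179 days: November 11, 1998 + 179 days = May 9, 1999.
Tolling adds 173 days: May 9, 1999 + 173 days = October 29, 1999.
October 29, 1999 is a Friday and not a legal holiday, so no extension applies.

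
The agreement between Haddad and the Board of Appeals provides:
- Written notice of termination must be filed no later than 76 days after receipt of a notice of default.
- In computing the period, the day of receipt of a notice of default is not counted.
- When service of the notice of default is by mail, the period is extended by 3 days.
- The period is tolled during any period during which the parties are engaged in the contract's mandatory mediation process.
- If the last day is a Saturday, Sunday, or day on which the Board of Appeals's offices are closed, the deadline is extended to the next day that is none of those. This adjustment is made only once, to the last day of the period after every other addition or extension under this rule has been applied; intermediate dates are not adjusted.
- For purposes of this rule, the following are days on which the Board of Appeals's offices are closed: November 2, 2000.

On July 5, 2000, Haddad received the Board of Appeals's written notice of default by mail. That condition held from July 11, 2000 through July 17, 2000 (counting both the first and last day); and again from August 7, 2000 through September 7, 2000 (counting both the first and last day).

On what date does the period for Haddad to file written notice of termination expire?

October 31, 2000

76 days after July 5, 2000 is September 19, 2000.
Service was by mail, adding 3 days: September 19, 2000 + 3 days = September 22, 2000.
From July 11, 2000 through July 17, 2000 inclusive is 7 days; tolling adds 7 days: September 22, 2000 + 7 days = September 29, 2000.
From August 7, 2000 through September 7, 2000 inclusive is 32 days; tolling adds 32 days: September 29, 2000 + 32 days = October 31, 2000.
October 31, 2000 is a Tuesday and not a day on which the Board of Appeals's offices are closed, so no extension applies.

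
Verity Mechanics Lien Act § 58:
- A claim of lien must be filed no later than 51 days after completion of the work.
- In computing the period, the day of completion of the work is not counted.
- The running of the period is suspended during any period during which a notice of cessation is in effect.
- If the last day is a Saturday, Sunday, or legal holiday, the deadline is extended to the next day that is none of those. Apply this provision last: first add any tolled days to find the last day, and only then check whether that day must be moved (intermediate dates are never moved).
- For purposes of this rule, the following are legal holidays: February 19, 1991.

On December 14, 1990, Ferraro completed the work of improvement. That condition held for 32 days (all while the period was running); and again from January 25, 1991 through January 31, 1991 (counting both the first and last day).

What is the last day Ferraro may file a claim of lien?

March 14, 1991

51 days after December 14, 1990 is February 3, 1991.
Tolling adds 32 days: February 3, 1991 + 32 days = March 7, 1991.
From January 25, 1991 through January 31, 1991 inclusive is 7 days; tolling adds 7 days: March 7, 1991 + 7 days = March 14, 1991.
March 14, 1991 is a Thursday and not a legal holiday, so no extension applies.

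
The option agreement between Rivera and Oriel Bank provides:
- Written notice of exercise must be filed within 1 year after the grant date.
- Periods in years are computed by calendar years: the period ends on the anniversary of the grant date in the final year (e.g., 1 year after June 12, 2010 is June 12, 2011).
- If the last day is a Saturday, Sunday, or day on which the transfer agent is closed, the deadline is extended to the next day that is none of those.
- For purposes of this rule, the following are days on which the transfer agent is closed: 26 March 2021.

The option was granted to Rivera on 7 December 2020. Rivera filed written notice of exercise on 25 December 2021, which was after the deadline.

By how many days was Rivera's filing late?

1 year after 7 December 2020 is December 7, 2021.
December 7, 2021 is a Tuesday and not a day on which the transfer agent is closed, so no extension applies.
The deadline is December 7, 2021; from December 7, 2021 to December 25, 2021 is 18 days.

18 days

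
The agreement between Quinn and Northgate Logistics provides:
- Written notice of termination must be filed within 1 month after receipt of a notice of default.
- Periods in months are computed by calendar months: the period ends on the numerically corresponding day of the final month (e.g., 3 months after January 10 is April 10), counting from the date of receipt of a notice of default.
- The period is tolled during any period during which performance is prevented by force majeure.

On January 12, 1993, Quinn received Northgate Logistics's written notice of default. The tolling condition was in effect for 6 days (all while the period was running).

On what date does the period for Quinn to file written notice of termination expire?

February 18, 1993

1 month after January 12, 1993 is February 12, 1993.
Tolling adds 6 days: February 12, 1993 + 6 days = February 18, 1993.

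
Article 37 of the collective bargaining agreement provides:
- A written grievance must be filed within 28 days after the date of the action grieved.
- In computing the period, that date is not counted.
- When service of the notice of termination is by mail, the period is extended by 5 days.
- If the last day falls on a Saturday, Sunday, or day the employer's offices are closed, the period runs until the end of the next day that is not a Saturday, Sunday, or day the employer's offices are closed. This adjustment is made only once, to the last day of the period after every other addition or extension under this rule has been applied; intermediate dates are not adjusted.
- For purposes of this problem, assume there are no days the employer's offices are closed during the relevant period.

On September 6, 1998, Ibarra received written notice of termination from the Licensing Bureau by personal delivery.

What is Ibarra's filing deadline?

28 days after September 6, 1998 is October 4, 1998.
Service was not by mail, so no mail extension applies.
October 4, 1998 is Sunday. The next qualifying day is October 5, 1998.

October 5, 1998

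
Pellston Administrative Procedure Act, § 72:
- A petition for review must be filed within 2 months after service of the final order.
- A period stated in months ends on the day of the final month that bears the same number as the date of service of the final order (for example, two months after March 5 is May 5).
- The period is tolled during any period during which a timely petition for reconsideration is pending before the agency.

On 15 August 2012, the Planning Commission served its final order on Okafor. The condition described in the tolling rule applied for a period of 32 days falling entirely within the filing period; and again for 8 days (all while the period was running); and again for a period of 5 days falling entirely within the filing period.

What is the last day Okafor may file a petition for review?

2 months after 15 August 2012 is October 15, 2012.
Tolling adds 32 days: October 15, 2012 + 32 days = November 16, 2012.
Tolling adds 8 days: November 16, 2012 + 8 days = November 24, 2012.
Tolling adds 5 days: November 24, 2012 + 5 days = November 29, 2012.

November 29, 2012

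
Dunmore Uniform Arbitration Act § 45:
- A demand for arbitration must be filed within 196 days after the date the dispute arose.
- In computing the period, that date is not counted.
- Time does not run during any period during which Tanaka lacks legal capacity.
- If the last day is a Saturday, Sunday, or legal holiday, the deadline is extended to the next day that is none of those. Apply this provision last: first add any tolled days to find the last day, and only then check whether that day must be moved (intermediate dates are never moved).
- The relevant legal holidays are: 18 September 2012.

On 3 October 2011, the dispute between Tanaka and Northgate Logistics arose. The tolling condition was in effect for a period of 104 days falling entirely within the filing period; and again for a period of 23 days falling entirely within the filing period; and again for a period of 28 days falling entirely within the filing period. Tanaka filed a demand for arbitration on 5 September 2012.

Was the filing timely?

196 days after 3 October 2011 is April 16, 2012.
Tolling adds 104 days: April 16, 2012 + 104 days = July 29, 2012.
Tolling adds 23 days: July 29, 2012 + 23 days = August 21, 2012.
Tolling adds 28 days: August 21, 2012 + 28 days = September 18, 2012.
September 18, 2012 is a listed holiday. The next qualifying day is September 19, 2012.
The deadline is September 19, 2012; the filing on September 5, 2012 is on or before that date.

Yes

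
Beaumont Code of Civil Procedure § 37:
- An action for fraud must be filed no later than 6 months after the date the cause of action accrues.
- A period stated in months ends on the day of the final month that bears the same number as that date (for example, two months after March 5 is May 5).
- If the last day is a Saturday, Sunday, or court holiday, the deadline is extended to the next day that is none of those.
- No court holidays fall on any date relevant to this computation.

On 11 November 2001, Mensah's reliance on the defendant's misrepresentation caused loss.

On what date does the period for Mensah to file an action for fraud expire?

6 months after 11 November 2001 is May 11, 2002.
May 11, 2002 is Saturday; May 12, 2002 is Sunday. The next qualifying day is May 13, 2002.

May 13, 2002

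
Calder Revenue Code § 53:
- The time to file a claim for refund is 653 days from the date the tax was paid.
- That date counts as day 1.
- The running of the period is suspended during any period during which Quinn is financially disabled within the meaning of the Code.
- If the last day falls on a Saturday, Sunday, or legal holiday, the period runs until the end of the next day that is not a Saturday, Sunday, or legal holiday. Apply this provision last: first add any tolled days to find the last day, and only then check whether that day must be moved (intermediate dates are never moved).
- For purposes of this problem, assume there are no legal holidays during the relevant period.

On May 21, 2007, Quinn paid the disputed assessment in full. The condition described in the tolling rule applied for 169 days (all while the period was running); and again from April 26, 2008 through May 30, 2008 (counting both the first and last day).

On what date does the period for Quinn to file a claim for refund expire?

Counting May 21, 2007 as day 1, day 653 is March 3, 2009.
Tolling adds 169 days: March 3, 2009 + 169 days = August 19, 2009.
From April 26, 2008 through May 30, 2008 inclusive is 35 days; tolling adds 35 days: August 19, 2009 + 35 days = September 23, 2009.
September 23, 2009 is a Wednesday and not a legal holiday, so no extension applies.

September 23, 2009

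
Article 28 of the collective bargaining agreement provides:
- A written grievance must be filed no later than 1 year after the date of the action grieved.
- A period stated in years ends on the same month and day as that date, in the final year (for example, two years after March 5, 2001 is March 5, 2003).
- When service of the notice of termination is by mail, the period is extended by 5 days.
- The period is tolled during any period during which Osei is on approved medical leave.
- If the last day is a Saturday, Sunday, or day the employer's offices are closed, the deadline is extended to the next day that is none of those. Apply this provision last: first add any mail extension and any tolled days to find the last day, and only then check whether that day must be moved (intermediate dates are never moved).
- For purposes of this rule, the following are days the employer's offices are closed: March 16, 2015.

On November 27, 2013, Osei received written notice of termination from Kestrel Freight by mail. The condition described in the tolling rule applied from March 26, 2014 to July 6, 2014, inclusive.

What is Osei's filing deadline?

March 17, 2015

1 year after November 27, 2013 is November 27, 2014.
Service was by mail, adding 5 days: November 27, 2014 + 5 days = December 2, 2014.
From March 26, 2014 through July 6, 2014 inclusive is 103 days; tolling adds 103 days: December 2, 2014 + 103 days = March 15, 2015.
March 15, 2015 is Sunday; March 16, 2015 is a listed holiday. The next qualifying day is March 17, 2015.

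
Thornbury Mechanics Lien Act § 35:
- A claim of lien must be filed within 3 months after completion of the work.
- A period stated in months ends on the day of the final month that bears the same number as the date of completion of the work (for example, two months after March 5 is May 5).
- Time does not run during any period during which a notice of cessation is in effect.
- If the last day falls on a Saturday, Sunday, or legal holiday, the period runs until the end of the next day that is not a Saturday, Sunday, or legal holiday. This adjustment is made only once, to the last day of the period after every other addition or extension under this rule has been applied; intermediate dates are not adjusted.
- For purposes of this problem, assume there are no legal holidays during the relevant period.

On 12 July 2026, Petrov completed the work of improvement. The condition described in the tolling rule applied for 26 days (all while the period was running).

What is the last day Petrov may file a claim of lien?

3 months after 12 July 2026 is October 12, 2026.
Tolling adds 26 days: October 12, 2026 + 26 days = November 7, 2026.
November 7, 2026 is Saturday; November 8, 2026 is Sunday. The next qualifying day is November 9, 2026.

November 9, 2026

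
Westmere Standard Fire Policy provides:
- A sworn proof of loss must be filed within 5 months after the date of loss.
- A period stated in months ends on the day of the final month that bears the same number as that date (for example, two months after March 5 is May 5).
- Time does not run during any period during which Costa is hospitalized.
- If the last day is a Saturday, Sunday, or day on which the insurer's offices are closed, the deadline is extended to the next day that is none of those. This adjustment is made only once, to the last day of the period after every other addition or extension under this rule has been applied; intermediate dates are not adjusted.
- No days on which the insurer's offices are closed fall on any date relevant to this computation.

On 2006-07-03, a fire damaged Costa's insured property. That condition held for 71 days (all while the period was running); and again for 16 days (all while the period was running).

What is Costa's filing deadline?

February 28, 2007

5 months after 2006-07-03 is December 3, 2006.
Tolling adds 71 days: December 3, 2006 + 71 days = February 12, 2007.
Tolling adds 16 days: February 12, 2007 + 16 days = February 28, 2007.
February 28, 2007 is a Wednesday and not a day on which the insurer's offices are closed, so no extension applies.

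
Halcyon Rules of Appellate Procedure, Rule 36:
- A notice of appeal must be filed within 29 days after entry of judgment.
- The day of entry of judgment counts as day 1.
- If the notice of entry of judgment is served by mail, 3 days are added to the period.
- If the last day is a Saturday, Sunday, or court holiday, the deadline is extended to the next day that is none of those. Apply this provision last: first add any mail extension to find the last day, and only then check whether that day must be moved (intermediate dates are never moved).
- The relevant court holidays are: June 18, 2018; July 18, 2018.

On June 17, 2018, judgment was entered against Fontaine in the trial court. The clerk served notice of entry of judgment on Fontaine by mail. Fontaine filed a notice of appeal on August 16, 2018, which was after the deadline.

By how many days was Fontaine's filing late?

Counting June 17, 2018 as day 1, day 29 is July 15, 2018.
Service was by mail, adding 3 days: July 15, 2018 + 3 days = July 18, 2018.
July 18, 2018 is a listed holiday. The next qualifying day is July 19, 2018.
The deadline is July 19, 2018; from July 19, 2018 to August 16, 2018 is 28 days.

28 days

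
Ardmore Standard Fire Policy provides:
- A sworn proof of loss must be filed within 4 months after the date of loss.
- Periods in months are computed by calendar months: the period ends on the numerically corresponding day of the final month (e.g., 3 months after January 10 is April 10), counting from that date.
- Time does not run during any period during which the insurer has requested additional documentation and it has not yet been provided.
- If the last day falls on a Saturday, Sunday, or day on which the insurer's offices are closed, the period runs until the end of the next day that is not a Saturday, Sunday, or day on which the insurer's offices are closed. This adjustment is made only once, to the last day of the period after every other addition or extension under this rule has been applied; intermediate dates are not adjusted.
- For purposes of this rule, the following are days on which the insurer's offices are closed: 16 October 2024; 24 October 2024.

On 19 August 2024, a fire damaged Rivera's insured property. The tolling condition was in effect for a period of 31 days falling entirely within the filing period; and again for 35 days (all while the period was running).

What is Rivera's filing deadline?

February 24, 2025

4 months after 19 August 2024 is December 19, 2024.
Tolling adds 31 days: December 19, 2024 + 31 days = January 19, 2025.
Tolling adds 35 days: January 19, 2025 + 35 days = February 23, 2025.
February 23, 2025 is Sunday. The next qualifying day is February 24, 2025.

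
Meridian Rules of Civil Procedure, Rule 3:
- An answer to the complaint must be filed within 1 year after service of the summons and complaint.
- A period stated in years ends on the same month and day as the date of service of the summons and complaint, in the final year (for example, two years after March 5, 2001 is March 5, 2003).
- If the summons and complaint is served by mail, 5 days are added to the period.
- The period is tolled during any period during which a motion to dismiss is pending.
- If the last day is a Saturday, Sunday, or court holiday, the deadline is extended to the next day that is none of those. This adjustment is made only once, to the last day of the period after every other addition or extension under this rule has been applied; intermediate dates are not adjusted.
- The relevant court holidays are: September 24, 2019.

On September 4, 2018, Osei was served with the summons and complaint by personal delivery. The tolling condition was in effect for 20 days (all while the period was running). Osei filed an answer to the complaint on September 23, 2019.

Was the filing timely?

1 year after September 4, 2018 is September 4, 2019.
Service was not by mail, so no mail extension applies.
Tolling adds 20 days: September 4, 2019 + 20 days = September 24, 2019.
September 24, 2019 is a listed holiday. The next qualifying day is September 25, 2019.
The deadline is September 25, 2019; the filing on September 23, 2019 is on or before that date.

Yes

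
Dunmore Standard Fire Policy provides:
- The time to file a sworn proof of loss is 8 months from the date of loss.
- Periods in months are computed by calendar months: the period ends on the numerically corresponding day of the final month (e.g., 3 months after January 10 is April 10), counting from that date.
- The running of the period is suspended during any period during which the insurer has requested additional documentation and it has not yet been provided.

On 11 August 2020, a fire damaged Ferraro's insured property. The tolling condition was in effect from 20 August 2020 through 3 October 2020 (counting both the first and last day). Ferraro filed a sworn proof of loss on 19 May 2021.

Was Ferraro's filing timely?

8 months after 11 August 2020 is April 11, 2021.
From August 20, 2020 through October 3, 2020 inclusive is 45 days; tolling adds 45 days: April 11, 2021 + 45 days = May 26, 2021.
The deadline is May 26, 2021; the filing on May 19, 2021 is on or before that date.

Yes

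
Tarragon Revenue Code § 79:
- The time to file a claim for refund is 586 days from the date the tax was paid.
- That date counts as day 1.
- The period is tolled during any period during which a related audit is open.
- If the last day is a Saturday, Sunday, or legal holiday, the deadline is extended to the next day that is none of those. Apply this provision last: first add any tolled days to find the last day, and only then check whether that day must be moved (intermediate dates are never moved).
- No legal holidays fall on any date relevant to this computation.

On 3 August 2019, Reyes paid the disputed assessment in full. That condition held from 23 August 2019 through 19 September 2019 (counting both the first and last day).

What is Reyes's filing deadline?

April 7, 2021

Counting 3 August 2019 as day 1, day 586 is March 10, 2021.
From August 23, 2019 through September 19, 2019 inclusive is 28 days; tolling adds 28 days: March 10, 2021 + 28 days = April 7, 2021.
April 7, 2021 is a Wednesday and not a legal holiday, so no extension applies.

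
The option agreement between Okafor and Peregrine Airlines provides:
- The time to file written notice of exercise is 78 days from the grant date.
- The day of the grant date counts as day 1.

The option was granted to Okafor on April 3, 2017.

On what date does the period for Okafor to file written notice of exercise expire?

Counting April 3, 2017 as day 1, day 78 is June 19, 2017.

June 19, 2017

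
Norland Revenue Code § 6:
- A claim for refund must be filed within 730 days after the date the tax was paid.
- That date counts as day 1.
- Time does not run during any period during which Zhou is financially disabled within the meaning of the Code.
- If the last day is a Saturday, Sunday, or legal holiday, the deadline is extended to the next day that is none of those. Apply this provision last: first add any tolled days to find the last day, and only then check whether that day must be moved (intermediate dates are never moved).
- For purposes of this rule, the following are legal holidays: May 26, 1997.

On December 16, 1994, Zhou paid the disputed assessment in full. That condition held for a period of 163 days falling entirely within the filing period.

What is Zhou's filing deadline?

Counting December 16, 1994 as day 1, day 730 is December 14, 1996.
Tolling adds 163 days: December 14, 1996 + 163 days = May 26, 1997.
May 26, 1997 is a listed holiday. The next qualifying day is May 27, 1997.

May 27, 1997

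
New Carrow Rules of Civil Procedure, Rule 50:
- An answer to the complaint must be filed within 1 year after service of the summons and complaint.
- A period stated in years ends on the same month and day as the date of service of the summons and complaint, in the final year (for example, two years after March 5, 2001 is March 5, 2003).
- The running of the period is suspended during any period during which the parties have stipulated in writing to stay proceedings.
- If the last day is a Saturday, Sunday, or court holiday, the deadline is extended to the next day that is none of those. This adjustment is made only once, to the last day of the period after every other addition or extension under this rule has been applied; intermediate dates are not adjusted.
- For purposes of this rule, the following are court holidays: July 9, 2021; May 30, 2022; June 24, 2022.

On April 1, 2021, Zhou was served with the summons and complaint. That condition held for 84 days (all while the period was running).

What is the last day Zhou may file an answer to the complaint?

1 year after April 1, 2021 is April 1, 2022.
Tolling adds 84 days: April 1, 2022 + 84 days = June 24, 2022.
June 24, 2022 is a listed holiday; June 25, 2022 is Saturday; June 26, 2022 is Sunday. The next qualifying day is June 27, 2022.

June 27, 2022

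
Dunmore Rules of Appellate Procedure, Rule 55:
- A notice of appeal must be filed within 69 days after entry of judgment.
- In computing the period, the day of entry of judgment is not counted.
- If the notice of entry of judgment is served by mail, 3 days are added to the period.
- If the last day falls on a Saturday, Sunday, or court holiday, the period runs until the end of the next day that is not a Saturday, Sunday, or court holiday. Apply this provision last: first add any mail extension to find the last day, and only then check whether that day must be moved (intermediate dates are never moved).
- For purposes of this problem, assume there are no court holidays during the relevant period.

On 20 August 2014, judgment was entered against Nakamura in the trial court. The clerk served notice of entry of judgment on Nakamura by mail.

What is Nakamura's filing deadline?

October 31, 2014

69 days after 20 August 2014 is October 28, 2014.
Service was by mail, adding 3 days: October 28, 2014 + 3 days = October 31, 2014.
October 31, 2014 is a Friday and not a court holiday, so no extension applies.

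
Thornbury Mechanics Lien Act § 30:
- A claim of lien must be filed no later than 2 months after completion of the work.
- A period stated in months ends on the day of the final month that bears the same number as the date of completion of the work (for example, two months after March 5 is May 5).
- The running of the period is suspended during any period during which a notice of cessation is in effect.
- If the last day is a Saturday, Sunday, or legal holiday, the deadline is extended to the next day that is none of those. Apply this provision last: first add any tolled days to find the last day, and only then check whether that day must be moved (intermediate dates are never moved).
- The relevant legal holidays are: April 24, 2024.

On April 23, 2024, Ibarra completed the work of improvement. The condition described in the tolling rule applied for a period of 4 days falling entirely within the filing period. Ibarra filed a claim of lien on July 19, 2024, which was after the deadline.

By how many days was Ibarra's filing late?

2 months after April 23, 2024 is June 23, 2024.
Tolling adds 4 days: June 23, 2024 + 4 days = June 27, 2024.
June 27, 2024 is a Thursday and not a legal holiday, so no extension applies.
The deadline is June 27, 2024; from June 27, 2024 to July 19, 2024 is 22 days.

22 days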